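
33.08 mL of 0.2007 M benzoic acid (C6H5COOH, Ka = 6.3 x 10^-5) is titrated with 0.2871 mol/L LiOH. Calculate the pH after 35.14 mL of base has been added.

n(acid) = 0.2007 x 0.03308 = 0.006639 mol; n(LiOH) added = 0.2871 x 0.03514 = 0.01009 mol.
Base is in excess by 0.01009 - 0.006639 = 0.003450 mol in a total volume of 0.06822 L.
[OH^-] = 0.003450/0.06822 = 0.05056 M, so pOH = 1.30 and pH = 14.00 - 1.30 = 12.70.

12.70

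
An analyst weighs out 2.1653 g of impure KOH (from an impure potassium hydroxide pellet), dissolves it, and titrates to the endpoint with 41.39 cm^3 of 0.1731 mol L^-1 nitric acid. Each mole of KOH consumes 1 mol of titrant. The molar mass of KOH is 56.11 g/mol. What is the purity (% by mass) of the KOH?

n(HNO3) = 0.1731 x 0.04139 = 0.007165 mol.
n(KOH) = 0.007165 / 1 = 0.007165 mol.
mass of KOH = 0.007165 x 56.11 = 0.4020 g.
% purity = 0.4020 / 2.1653 x 100 = 18.6%.

18.6%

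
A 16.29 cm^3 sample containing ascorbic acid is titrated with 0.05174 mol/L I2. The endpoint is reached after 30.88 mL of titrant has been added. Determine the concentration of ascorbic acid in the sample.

n(I2) = 0.05174 x 0.03088 = 0.001598 mol.
From the balanced equation, 1 mol I2 reacts with 1 mol ascorbic acid, so n(ascorbic acid) = 0.001598 x 1/1 = 0.001598 mol.
[ascorbic acid] = 0.001598 / 0.01629 L = 0.0981 M.

0.0981 M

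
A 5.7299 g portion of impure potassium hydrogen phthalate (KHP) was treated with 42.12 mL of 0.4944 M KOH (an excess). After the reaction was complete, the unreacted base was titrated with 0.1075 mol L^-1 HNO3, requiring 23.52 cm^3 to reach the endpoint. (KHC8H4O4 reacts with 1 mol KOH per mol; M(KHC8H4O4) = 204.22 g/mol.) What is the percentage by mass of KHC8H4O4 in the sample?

65.2%

Total n(KOH) added = 0.4944 x 0.04212 = 0.02082 mol.
n(HNO3) used = 0.1075 x 0.02352 = 0.002528 mol, which equals the excess n(KOH).
So n(KOH) consumed by the sample = 0.02082 - 0.002528 = 0.01830 mol.
n(KHC8H4O4) = 0.01830 / 1 = 0.01830 mol.
mass KHC8H4O4 = 0.01830 x 204.22 = 3.736 g, so %KHC8H4O4 = 3.736/5.7299 x 100 = 65.2%.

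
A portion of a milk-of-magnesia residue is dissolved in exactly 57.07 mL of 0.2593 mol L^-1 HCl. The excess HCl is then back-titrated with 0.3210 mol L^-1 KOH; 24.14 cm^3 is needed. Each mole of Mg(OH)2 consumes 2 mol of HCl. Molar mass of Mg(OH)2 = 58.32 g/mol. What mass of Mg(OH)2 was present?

Total n(HCl) added = 0.2593 x 0.05707 = 0.01480 mol.
n(KOH) used = 0.3210 x 0.02414 = 0.007749 mol, which equals the excess n(HCl).
So n(HCl) consumed by the sample = 0.01480 - 0.007749 = 0.007049 mol.
n(Mg(OH)2) = 0.007049 / 2 = 0.003525 mol.
mass = 0.003525 mol x 58.32 g/mol = 0.206 g.

0.206 g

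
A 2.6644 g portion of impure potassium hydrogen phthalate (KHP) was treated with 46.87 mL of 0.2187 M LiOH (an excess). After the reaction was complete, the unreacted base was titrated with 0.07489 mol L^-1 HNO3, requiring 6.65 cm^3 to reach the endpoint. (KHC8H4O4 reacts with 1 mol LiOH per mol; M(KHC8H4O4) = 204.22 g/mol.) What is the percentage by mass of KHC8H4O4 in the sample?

Total n(LiOH) added = 0.2187 x 0.04687 = 0.01025 mol.
n(HNO3) used = 0.07489 x 0.006650 = 0.0004980 mol, which equals the excess n(LiOH).
So n(LiOH) consumed by the sample = 0.01025 - 0.0004980 = 0.009752 mol.
n(KHC8H4O4) = 0.009752 / 1 = 0.009752 mol.
mass KHC8H4O4 = 0.009752 x 204.22 = 1.992 g, so %KHC8H4O4 = 1.992/2.6644 x 100 = 74.8%.

74.8%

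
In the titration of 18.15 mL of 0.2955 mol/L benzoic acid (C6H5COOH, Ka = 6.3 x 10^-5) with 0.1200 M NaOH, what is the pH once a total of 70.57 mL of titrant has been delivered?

12.54

n(acid) = 0.2955 x 0.01815 = 0.005363 mol; n(NaOH) added = 0.1200 x 0.07057 = 0.008468 mol.
Base is in excess by 0.008468 - 0.005363 = 0.003105 mol in a total volume of 0.08872 L.
[OH^-] = 0.003105/0.08872 = 0.03500 M, so pOH = 1.46 and pH = 14.00 - 1.46 = 12.54.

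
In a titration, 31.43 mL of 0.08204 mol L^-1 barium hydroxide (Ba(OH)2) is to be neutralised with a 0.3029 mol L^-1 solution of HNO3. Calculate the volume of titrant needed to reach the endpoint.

17.0 mL

n(Ba(OH)2) = 0.08204 mol/L x 0.03143 L = 0.002579 mol.
The neutralisation is 1 Ba(OH)2 : 2 HNO3, so n(HNO3) = 0.002579 x 2/1 = 0.005157 mol.
V(HNO3) = 0.005157 / 0.3029 = 0.01703 L = 17.0 mL.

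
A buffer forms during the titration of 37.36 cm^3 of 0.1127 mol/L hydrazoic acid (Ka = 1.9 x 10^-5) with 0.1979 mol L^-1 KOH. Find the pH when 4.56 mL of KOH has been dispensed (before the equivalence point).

Initial n(HN3) = 0.1127 x 0.03736 = 0.004210 mol.
n(KOH) added = 0.1979 x 0.004560 = 0.0009024 mol, converting that many moles of HN3 to N3-.
Remaining n(HN3) = 0.003308 mol; n(N3-) = 0.0009024 mol.
By Henderson-Hasselbalch, pH = pKa + log([A^-]/[HA]) = 4.72 + log(0.0009024/0.003308) = 4.72 + (-0.56) = 4.16.

4.16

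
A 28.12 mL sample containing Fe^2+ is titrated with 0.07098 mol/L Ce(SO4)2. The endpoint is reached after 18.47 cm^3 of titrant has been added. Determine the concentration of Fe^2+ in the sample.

0.0466 M

n(Ce(SO4)2) = 0.07098 x 0.01847 = 0.001311 mol.
From the balanced equation, 1 mol Ce(SO4)2 reacts with 1 mol Fe^2+, so n(Fe^2+) = 0.001311 x 1/1 = 0.001311 mol.
[Fe^2+] = 0.001311 / 0.02812 L = 0.0466 M.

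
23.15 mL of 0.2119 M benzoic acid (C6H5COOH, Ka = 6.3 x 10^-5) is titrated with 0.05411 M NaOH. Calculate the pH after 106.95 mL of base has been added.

11.83

n(acid) = 0.2119 x 0.02315 = 0.004905 mol; n(NaOH) added = 0.05411 x 0.1070 = 0.005787 mol.
Base is in excess by 0.005787 - 0.004905 = 0.0008816 mol in a total volume of 0.1301 L.
[OH^-] = 0.0008816/0.1301 = 0.006776 M, so pOH = 2.17 and pH = 14.00 - 2.17 = 11.83.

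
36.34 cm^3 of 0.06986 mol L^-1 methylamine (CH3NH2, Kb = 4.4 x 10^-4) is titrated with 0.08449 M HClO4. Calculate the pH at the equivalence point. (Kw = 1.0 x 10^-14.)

6.03

n(CH3NH2) = 0.06986 x 0.03634 = 0.002539 mol; V(HClO4) at equivalence = 0.002539/0.08449 = 0.03005 L.
At equivalence the base is fully converted to CH3NH3+; total volume = 0.06639 L, so [CH3NH3+] = 0.002539/0.06639 = 0.03824 M.
Ka(CH3NH3+) = Kw/Kb = 1.0e-14 / 4.4 x 10^-4 = 2.27e-11.
[H^+] = sqrt(Ka x [CH3NH3+]) = sqrt(2.27e-11 x 0.03824) = 9.32e-7 M.
pH = -log(9.32e-7) = 6.03.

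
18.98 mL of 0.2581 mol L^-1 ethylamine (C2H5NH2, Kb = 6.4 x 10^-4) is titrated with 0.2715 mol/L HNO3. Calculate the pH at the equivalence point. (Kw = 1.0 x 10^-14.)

n(C2H5NH2) = 0.2581 x 0.01898 = 0.004899 mol; V(HNO3) at equivalence = 0.004899/0.2715 = 0.01804 L.
At equivalence the base is fully converted to C2H5NH3+; total volume = 0.03702 L, so [C2H5NH3+] = 0.004899/0.03702 = 0.1323 M.
Ka(C2H5NH3+) = Kw/Kb = 1.0e-14 / 6.4 x 10^-4 = 1.56e-11.
[H^+] = sqrt(Ka x [C2H5NH3+]) = sqrt(1.56e-11 x 0.1323) = 1.44e-6 M.
pH = -log(1.44e-6) = 5.84.

5.84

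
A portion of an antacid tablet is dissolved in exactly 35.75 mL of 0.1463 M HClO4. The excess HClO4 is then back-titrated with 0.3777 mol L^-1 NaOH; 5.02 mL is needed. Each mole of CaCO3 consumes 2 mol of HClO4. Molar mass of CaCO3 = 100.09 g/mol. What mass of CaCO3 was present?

0.167 g

Total n(HClO4) added = 0.1463 x 0.03575 = 0.005230 mol.
n(NaOH) used = 0.3777 x 0.005020 = 0.001896 mol, which equals the excess n(HClO4).
So n(HClO4) consumed by the sample = 0.005230 - 0.001896 = 0.003334 mol.
n(CaCO3) = 0.003334 / 2 = 0.001667 mol.
mass = 0.001667 mol x 100.09 g/mol = 0.167 g.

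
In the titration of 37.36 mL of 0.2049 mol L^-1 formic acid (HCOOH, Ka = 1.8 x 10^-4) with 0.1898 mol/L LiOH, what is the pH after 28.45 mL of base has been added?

4.12

Initial n(HCOOH) = 0.2049 x 0.03736 = 0.007655 mol.
n(LiOH) added = 0.1898 x 0.02845 = 0.005400 mol, converting that many moles of HCOOH to HCOO-.
Remaining n(HCOOH) = 0.002255 mol; n(HCOO-) = 0.005400 mol.
By Henderson-Hasselbalch, pH = pKa + log([A^-]/[HA]) = 3.74 + log(0.005400/0.002255) = 3.74 + (+0.38) = 4.12.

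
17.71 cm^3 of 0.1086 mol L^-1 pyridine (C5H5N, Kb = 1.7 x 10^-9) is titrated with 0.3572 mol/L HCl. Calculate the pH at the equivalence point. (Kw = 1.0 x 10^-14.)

3.15

n(C5H5N) = 0.1086 x 0.01771 = 0.001923 mol; V(HCl) at equivalence = 0.001923/0.3572 = 0.005384 L.
At equivalence the base is fully converted to C5H5NH+; total volume = 0.02309 L, so [C5H5NH+] = 0.001923/0.02309 = 0.08328 M.
Ka(C5H5NH+) = Kw/Kb = 1.0e-14 / 1.7 x 10^-9 = 5.88e-6.
[H^+] = sqrt(Ka x [C5H5NH+]) = sqrt(5.88e-6 x 0.08328) = 0.000700 M.
pH = -log(0.000700) = 3.15.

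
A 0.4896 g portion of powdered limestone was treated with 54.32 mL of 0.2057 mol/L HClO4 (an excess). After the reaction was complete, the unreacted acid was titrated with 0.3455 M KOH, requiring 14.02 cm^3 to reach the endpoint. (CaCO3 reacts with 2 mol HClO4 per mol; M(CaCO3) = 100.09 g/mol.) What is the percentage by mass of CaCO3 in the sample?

Total n(HClO4) added = 0.2057 x 0.05432 = 0.01117 mol.
n(KOH) used = 0.3455 x 0.01402 = 0.004844 mol, which equals the excess n(HClO4).
So n(HClO4) consumed by the sample = 0.01117 - 0.004844 = 0.006330 mol.
n(CaCO3) = 0.006330 / 2 = 0.003165 mol.
mass CaCO3 = 0.003165 x 100.09 = 0.3168 g, so %CaCO3 = 0.3168/0.4896 x 100 = 64.7%.

64.7%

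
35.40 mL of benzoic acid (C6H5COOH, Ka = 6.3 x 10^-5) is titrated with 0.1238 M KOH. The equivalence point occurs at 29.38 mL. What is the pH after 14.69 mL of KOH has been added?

4.20

14.69 mL is exactly half the equivalence volume (29.38/2), i.e. the half-equivalence point.
There, n(HA) = n(A^-), so pH = pKa = -log(6.3 x 10^-5) = 4.20.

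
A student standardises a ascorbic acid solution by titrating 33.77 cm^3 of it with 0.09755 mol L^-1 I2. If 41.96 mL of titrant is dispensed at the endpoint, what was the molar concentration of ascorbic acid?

n(I2) = 0.09755 x 0.04196 = 0.004093 mol.
From the balanced equation, 1 mol I2 reacts with 1 mol ascorbic acid, so n(ascorbic acid) = 0.004093 x 1/1 = 0.004093 mol.
[ascorbic acid] = 0.004093 / 0.03377 L = 0.121 M.

0.121 M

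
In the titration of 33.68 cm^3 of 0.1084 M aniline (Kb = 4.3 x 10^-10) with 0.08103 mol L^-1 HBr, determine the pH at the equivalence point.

n(C6H5NH2) = 0.1084 x 0.03368 = 0.003651 mol; V(HBr) at equivalence = 0.003651/0.08103 = 0.04506 L.
At equivalence the base is fully converted to C6H5NH3+; total volume = 0.07874 L, so [C6H5NH3+] = 0.003651/0.07874 = 0.04637 M.
Ka(C6H5NH3+) = Kw/Kb = 1.0e-14 / 4.3 x 10^-10 = 2.33e-5.
[H^+] = sqrt(Ka x [C6H5NH3+]) = sqrt(2.33e-5 x 0.04637) = 0.00104 M.
pH = -log(0.00104) = 2.98.

2.98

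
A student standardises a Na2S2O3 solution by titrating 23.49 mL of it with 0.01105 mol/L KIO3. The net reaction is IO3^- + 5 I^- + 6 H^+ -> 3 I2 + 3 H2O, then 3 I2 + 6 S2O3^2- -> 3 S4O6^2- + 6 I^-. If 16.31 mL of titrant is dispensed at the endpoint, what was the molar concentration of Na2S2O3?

0.0460 M

n(KIO3) = 0.01105 x 0.01631 = 0.0001802 mol.
From the balanced equation, 1 mol KIO3 reacts with 6 mol Na2S2O3, so n(Na2S2O3) = 0.0001802 x 6/1 = 0.001081 mol.
[Na2S2O3] = 0.001081 / 0.02349 L = 0.0460 M.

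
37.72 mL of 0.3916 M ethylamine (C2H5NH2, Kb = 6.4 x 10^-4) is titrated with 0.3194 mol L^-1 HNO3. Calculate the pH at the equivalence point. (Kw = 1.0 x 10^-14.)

n(C2H5NH2) = 0.3916 x 0.03772 = 0.01477 mol; V(HNO3) at equivalence = 0.01477/0.3194 = 0.04625 L.
At equivalence the base is fully converted to C2H5NH3+; total volume = 0.08397 L, so [C2H5NH3+] = 0.01477/0.08397 = 0.1759 M.
Ka(C2H5NH3+) = Kw/Kb = 1.0e-14 / 6.4 x 10^-4 = 1.56e-11.
[H^+] = sqrt(Ka x [C2H5NH3+]) = sqrt(1.56e-11 x 0.1759) = 1.66e-6 M.
pH = -log(1.66e-6) = 5.78.

5.78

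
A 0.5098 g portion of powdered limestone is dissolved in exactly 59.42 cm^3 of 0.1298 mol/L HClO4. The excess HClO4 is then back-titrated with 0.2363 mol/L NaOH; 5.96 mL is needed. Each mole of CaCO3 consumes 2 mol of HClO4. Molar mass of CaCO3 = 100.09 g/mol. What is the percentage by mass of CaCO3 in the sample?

61.9%

Total n(HClO4) added = 0.1298 x 0.05942 = 0.007713 mol.
n(NaOH) used = 0.2363 x 0.005960 = 0.001408 mol, which equals the excess n(HClO4).
So n(HClO4) consumed by the sample = 0.007713 - 0.001408 = 0.006304 mol.
n(CaCO3) = 0.006304 / 2 = 0.003152 mol.
mass CaCO3 = 0.003152 x 100.09 = 0.3155 g, so %CaCO3 = 0.3155/0.5098 x 100 = 61.9%.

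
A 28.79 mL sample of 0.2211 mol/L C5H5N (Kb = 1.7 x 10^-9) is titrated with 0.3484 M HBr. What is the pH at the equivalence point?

3.05

n(C5H5N) = 0.2211 x 0.02879 = 0.006365 mol; V(HBr) at equivalence = 0.006365/0.3484 = 0.01827 L.
At equivalence the base is fully converted to C5H5NH+; total volume = 0.04706 L, so [C5H5NH+] = 0.006365/0.04706 = 0.1353 M.
Ka(C5H5NH+) = Kw/Kb = 1.0e-14 / 1.7 x 10^-9 = 5.88e-6.
[H^+] = sqrt(Ka x [C5H5NH+]) = sqrt(5.88e-6 x 0.1353) = 0.000892 M.
pH = -log(0.000892) = 3.05.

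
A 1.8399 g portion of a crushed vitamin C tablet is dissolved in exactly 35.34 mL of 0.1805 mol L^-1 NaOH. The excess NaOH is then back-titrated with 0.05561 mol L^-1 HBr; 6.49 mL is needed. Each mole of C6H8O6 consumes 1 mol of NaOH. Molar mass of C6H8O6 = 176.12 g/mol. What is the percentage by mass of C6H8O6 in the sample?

57.6%

Total n(NaOH) added = 0.1805 x 0.03534 = 0.006379 mol.
n(HBr) used = 0.05561 x 0.006490 = 0.0003609 mol, which equals the excess n(NaOH).
So n(NaOH) consumed by the sample = 0.006379 - 0.0003609 = 0.006018 mol.
n(C6H8O6) = 0.006018 / 1 = 0.006018 mol.
mass C6H8O6 = 0.006018 x 176.12 = 1.060 g, so %C6H8O6 = 1.060/1.8399 x 100 = 57.6%.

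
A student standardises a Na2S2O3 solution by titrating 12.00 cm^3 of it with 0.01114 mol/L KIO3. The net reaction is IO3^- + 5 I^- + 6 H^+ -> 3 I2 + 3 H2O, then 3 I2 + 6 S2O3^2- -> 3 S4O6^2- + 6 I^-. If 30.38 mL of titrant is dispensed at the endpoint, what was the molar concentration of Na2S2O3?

n(KIO3) = 0.01114 x 0.03038 = 0.0003384 mol.
From the balanced equation, 1 mol KIO3 reacts with 6 mol Na2S2O3, so n(Na2S2O3) = 0.0003384 x 6/1 = 0.002031 mol.
[Na2S2O3] = 0.002031 / 0.01200 L = 0.169 M.

0.169 M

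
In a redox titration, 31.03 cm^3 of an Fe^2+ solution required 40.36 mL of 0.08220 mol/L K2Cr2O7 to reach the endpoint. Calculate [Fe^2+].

0.641 M

n(K2Cr2O7) = 0.08220 x 0.04036 = 0.003318 mol.
From the balanced equation, 1 mol K2Cr2O7 reacts with 6 mol Fe^2+, so n(Fe^2+) = 0.003318 x 6/1 = 0.01991 mol.
[Fe^2+] = 0.01991 / 0.03103 L = 0.641 M.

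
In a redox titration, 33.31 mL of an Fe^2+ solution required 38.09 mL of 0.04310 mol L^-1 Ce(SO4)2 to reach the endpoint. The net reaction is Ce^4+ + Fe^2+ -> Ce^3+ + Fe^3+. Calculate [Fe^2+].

n(Ce(SO4)2) = 0.04310 x 0.03809 = 0.001642 mol.
From the balanced equation, 1 mol Ce(SO4)2 reacts with 1 mol Fe^2+, so n(Fe^2+) = 0.001642 x 1/1 = 0.001642 mol.
[Fe^2+] = 0.001642 / 0.03331 L = 0.0493 M.

0.0493 M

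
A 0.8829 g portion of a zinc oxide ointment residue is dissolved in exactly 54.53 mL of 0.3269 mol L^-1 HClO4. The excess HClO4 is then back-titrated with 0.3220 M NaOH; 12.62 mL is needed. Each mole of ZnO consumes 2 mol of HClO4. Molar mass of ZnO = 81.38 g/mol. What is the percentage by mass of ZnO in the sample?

63.4%

Total n(HClO4) added = 0.3269 x 0.05453 = 0.01783 mol.
n(NaOH) used = 0.3220 x 0.01262 = 0.004064 mol, which equals the excess n(HClO4).
So n(HClO4) consumed by the sample = 0.01783 - 0.004064 = 0.01376 mol.
n(ZnO) = 0.01376 / 2 = 0.006881 mol.
mass ZnO = 0.006881 x 81.38 = 0.5600 g, so %ZnO = 0.5600/0.8829 x 100 = 63.4%.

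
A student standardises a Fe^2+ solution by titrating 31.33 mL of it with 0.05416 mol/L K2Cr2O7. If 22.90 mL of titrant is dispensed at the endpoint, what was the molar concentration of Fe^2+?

0.238 M

n(K2Cr2O7) = 0.05416 x 0.02290 = 0.001240 mol.
From the balanced equation, 1 mol K2Cr2O7 reacts with 6 mol Fe^2+, so n(Fe^2+) = 0.001240 x 6/1 = 0.007442 mol.
[Fe^2+] = 0.007442 / 0.03133 L = 0.238 M.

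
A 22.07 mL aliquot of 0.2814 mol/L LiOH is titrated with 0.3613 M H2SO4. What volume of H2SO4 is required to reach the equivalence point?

8.59 mL

n(LiOH) = 0.2814 mol/L x 0.02207 L = 0.006210 mol.
The neutralisation is 2 LiOH : 1 H2SO4, so n(H2SO4) = 0.006210 x 1/2 = 0.003105 mol.
V(H2SO4) = 0.003105 / 0.3613 = 0.008595 L = 8.59 mL.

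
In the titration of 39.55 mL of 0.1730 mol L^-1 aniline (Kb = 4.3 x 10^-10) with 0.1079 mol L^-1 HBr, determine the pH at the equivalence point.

2.91

n(C6H5NH2) = 0.1730 x 0.03955 = 0.006842 mol; V(HBr) at equivalence = 0.006842/0.1079 = 0.06341 L.
At equivalence the base is fully converted to C6H5NH3+; total volume = 0.1030 L, so [C6H5NH3+] = 0.006842/0.1030 = 0.06645 M.
Ka(C6H5NH3+) = Kw/Kb = 1.0e-14 / 4.3 x 10^-10 = 2.33e-5.
[H^+] = sqrt(Ka x [C6H5NH3+]) = sqrt(2.33e-5 x 0.06645) = 0.00124 M.
pH = -log(0.00124) = 2.91.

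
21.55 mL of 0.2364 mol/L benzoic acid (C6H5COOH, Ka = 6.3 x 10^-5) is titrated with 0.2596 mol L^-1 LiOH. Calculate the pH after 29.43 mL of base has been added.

12.70

n(acid) = 0.2364 x 0.02155 = 0.005094 mol; n(LiOH) added = 0.2596 x 0.02943 = 0.007640 mol.
Base is in excess by 0.007640 - 0.005094 = 0.002546 mol in a total volume of 0.05098 L.
[OH^-] = 0.002546/0.05098 = 0.04993 M, so pOH = 1.30 and pH = 14.00 - 1.30 = 12.70.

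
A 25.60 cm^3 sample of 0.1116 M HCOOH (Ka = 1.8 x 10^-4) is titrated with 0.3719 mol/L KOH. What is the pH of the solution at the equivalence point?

8.34

n(HCOOH) = 0.1116 x 0.02560 = 0.002857 mol; V(KOH) at equivalence = 0.002857/0.3719 = 0.007682 L.
At equivalence all the acid is converted to HCOO-; total volume = 0.02560 + 0.007682 = 0.03328 L, so [HCOO-] = 0.002857/0.03328 = 0.08584 M.
Kb = Kw/Ka = 1.0e-14 / 1.8 x 10^-4 = 5.56e-11.
[OH^-] = sqrt(Kb x [HCOO-]) = sqrt(5.56e-11 x 0.08584) = 2.18e-6 M.
pOH = 5.66, so pH = 14.00 - 5.66 = 8.34.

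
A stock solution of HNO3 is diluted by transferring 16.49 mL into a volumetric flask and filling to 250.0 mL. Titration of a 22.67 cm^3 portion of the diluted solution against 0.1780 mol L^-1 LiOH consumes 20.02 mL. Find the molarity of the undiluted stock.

2.38 M

n(LiOH) = 0.1780 x 0.02002 = 0.003564 mol.
n(HNO3) in the aliquot = 0.003564 mol.
[diluted HNO3] = 0.003564 / 0.02267 = 0.1572 M.
Dilution factor = 250.0/16.49 = 15.16, so [stock] = 0.1572 x 15.16 = 2.38 M.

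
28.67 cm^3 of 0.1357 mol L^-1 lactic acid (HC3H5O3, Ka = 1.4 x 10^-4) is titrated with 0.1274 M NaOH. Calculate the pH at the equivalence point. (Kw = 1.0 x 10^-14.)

8.34

n(HC3H5O3) = 0.1357 x 0.02867 = 0.003891 mol; V(NaOH) at equivalence = 0.003891/0.1274 = 0.03054 L.
At equivalence all the acid is converted to C3H5O3-; total volume = 0.02867 + 0.03054 = 0.05921 L, so [C3H5O3-] = 0.003891/0.05921 = 0.06571 M.
Kb = Kw/Ka = 1.0e-14 / 1.4 x 10^-4 = 7.14e-11.
[OH^-] = sqrt(Kb x [C3H5O3-]) = sqrt(7.14e-11 x 0.06571) = 2.17e-6 M.
pOH = 5.66, so pH = 14.00 - 5.66 = 8.34.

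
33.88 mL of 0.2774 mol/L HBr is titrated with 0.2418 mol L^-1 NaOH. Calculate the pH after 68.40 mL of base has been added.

n(acid) = 0.2774 x 0.03388 = 0.009398 mol; n(NaOH) added = 0.2418 x 0.06840 = 0.01654 mol.
Base is in excess by 0.01654 - 0.009398 = 0.007141 mol in a total volume of 0.1023 L.
[OH^-] = 0.007141/0.1023 = 0.06982 M, so pOH = 1.16 and pH = 14.00 - 1.16 = 12.84.

12.84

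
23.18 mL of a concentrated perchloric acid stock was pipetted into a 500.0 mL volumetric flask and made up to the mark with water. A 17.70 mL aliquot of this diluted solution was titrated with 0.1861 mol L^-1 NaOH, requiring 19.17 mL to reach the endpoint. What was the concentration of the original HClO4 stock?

n(NaOH) = 0.1861 x 0.01917 = 0.003568 mol.
n(HClO4) in the aliquot = 0.003568 mol.
[diluted HClO4] = 0.003568 / 0.01770 = 0.2016 M.
Dilution factor = 500.0/23.18 = 21.57, so [stock] = 0.2016 x 21.57 = 4.35 M.

4.35 M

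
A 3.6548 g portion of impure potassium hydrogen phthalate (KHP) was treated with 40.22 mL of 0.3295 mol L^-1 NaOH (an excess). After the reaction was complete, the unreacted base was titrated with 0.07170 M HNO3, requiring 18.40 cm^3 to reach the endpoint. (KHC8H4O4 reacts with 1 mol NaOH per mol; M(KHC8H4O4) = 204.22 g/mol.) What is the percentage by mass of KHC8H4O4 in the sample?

Total n(NaOH) added = 0.3295 x 0.04022 = 0.01325 mol.
n(HNO3) used = 0.07170 x 0.01840 = 0.001319 mol, which equals the excess n(NaOH).
So n(NaOH) consumed by the sample = 0.01325 - 0.001319 = 0.01193 mol.
n(KHC8H4O4) = 0.01193 / 1 = 0.01193 mol.
mass KHC8H4O4 = 0.01193 x 204.22 = 2.437 g, so %KHC8H4O4 = 2.437/3.6548 x 100 = 66.7%.

66.7%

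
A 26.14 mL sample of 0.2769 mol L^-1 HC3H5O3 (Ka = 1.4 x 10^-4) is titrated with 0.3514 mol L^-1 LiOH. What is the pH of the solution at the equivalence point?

8.52

n(HC3H5O3) = 0.2769 x 0.02614 = 0.007238 mol; V(LiOH) at equivalence = 0.007238/0.3514 = 0.02060 L.
At equivalence all the acid is converted to C3H5O3-; total volume = 0.02614 + 0.02060 = 0.04674 L, so [C3H5O3-] = 0.007238/0.04674 = 0.1549 M.
Kb = Kw/Ka = 1.0e-14 / 1.4 x 10^-4 = 7.14e-11.
[OH^-] = sqrt(Kb x [C3H5O3-]) = sqrt(7.14e-11 x 0.1549) = 3.33e-6 M.
pOH = 5.48, so pH = 14.00 - 5.48 = 8.52.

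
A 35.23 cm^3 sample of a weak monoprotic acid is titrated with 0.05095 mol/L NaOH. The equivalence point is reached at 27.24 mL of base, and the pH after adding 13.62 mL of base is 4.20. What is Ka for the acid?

6.3 x 10^-5

13.62 mL is half of the equivalence volume, so this is the half-equivalence point where [HA] = [A^-].
At half-equivalence pH = pKa, so pKa = 4.20.
Ka = 10^(-4.20) = 6.3 x 10^-5.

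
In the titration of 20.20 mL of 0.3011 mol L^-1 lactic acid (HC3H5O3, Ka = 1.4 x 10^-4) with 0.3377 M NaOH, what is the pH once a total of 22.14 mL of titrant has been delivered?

n(acid) = 0.3011 x 0.02020 = 0.006082 mol; n(NaOH) added = 0.3377 x 0.02214 = 0.007477 mol.
Base is in excess by 0.007477 - 0.006082 = 0.001394 mol in a total volume of 0.04234 L.
[OH^-] = 0.001394/0.04234 = 0.03293 M, so pOH = 1.48 and pH = 14.00 - 1.48 = 12.52.

12.52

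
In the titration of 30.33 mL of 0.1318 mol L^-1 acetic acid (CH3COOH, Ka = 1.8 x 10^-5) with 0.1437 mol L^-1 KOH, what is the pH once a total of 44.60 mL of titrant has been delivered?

12.51

n(acid) = 0.1318 x 0.03033 = 0.003997 mol; n(KOH) added = 0.1437 x 0.04460 = 0.006409 mol.
Base is in excess by 0.006409 - 0.003997 = 0.002412 mol in a total volume of 0.07493 L.
[OH^-] = 0.002412/0.07493 = 0.03218 M, so pOH = 1.49 and pH = 14.00 - 1.49 = 12.51.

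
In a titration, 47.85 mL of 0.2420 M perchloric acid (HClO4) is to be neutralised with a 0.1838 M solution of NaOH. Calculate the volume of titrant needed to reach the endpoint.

n(HClO4) = 0.2420 mol/L x 0.04785 L = 0.01158 mol.
At equivalence n(NaOH) = n(HClO4) = 0.01158 mol.
V(NaOH) = 0.01158 / 0.1838 = 0.06300 L = 63.0 mL.

63.0 mL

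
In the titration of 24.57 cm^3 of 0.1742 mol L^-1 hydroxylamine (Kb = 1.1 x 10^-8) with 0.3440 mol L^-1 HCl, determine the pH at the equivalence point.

n(NH2OH) = 0.1742 x 0.02457 = 0.004280 mol; V(HCl) at equivalence = 0.004280/0.3440 = 0.01244 L.
At equivalence the base is fully converted to NH3OH+; total volume = 0.03701 L, so [NH3OH+] = 0.004280/0.03701 = 0.1156 M.
Ka(NH3OH+) = Kw/Kb = 1.0e-14 / 1.1 x 10^-8 = 9.09e-7.
[H^+] = sqrt(Ka x [NH3OH+]) = sqrt(9.09e-7 x 0.1156) = 0.000324 M.
pH = -log(0.000324) = 3.49.

3.49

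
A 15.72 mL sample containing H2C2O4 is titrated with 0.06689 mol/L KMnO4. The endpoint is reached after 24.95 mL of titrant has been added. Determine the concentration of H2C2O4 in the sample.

0.265 M

n(KMnO4) = 0.06689 x 0.02495 = 0.001669 mol.
From the balanced equation, 2 mol KMnO4 reacts with 5 mol H2C2O4, so n(H2C2O4) = 0.001669 x 5/2 = 0.004172 mol.
[H2C2O4] = 0.004172 / 0.01572 L = 0.265 M.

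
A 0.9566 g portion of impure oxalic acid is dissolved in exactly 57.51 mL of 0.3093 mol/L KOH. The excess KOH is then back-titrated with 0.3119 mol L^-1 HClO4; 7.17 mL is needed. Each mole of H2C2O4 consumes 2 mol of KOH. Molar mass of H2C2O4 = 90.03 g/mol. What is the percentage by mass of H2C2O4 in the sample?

Total n(KOH) added = 0.3093 x 0.05751 = 0.01779 mol.
n(HClO4) used = 0.3119 x 0.007170 = 0.002236 mol, which equals the excess n(KOH).
So n(KOH) consumed by the sample = 0.01779 - 0.002236 = 0.01555 mol.
n(H2C2O4) = 0.01555 / 2 = 0.007776 mol.
mass H2C2O4 = 0.007776 x 90.03 = 0.7001 g, so %H2C2O4 = 0.7001/0.9566 x 100 = 73.2%.

73.2%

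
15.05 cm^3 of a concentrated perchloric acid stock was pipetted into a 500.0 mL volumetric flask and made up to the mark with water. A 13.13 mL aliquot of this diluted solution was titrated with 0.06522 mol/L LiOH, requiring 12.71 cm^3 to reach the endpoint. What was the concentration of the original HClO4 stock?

2.10 M

n(LiOH) = 0.06522 x 0.01271 = 0.0008289 mol.
n(HClO4) in the aliquot = 0.0008289 mol.
[diluted HClO4] = 0.0008289 / 0.01313 = 0.06313 M.
Dilution factor = 500.0/15.05 = 33.22, so [stock] = 0.06313 x 33.22 = 2.10 M.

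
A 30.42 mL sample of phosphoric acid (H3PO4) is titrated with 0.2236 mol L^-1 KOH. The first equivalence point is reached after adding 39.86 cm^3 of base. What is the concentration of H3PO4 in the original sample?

n(KOH) = 0.2236 x 0.03986 = 0.008913 mol.
At the first equivalence point, 1 mol OH^- react per mol H3PO4, so n(H3PO4) = 0.008913 / 1 = 0.008913 mol.
[H3PO4] = 0.008913 / 0.03042 L = 0.293 M.

0.293 M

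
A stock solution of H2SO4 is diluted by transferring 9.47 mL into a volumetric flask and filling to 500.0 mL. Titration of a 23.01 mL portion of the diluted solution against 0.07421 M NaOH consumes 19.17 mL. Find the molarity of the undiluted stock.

n(NaOH) = 0.07421 x 0.01917 = 0.001423 mol.
n(H2SO4) in the aliquot = 0.001423 x 1/2 = 0.0007113 mol.
[diluted H2SO4] = 0.0007113 / 0.02301 = 0.03091 M.
Dilution factor = 500.0/9.470 = 52.80, so [stock] = 0.03091 x 52.80 = 1.63 M.

1.63 M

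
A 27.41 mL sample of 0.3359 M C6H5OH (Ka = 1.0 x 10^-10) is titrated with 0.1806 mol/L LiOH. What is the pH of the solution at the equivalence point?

n(C6H5OH) = 0.3359 x 0.02741 = 0.009207 mol; V(LiOH) at equivalence = 0.009207/0.1806 = 0.05098 L.
At equivalence all the acid is converted to C6H5O-; total volume = 0.02741 + 0.05098 = 0.07839 L, so [C6H5O-] = 0.009207/0.07839 = 0.1175 M.
Kb = Kw/Ka = 1.0e-14 / 1.0 x 10^-10 = 0.000100.
[OH^-] = sqrt(Kb x [C6H5O-]) = sqrt(0.000100 x 0.1175) = 0.00343 M.
pOH = 2.47, so pH = 14.00 - 2.47 = 11.53.

11.53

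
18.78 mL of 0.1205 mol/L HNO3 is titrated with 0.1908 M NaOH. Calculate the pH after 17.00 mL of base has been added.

n(acid) = 0.1205 x 0.01878 = 0.002263 mol; n(NaOH) added = 0.1908 x 0.01700 = 0.003244 mol.
Base is in excess by 0.003244 - 0.002263 = 0.0009806 mol in a total volume of 0.03578 L.
[OH^-] = 0.0009806/0.03578 = 0.02741 M, so pOH = 1.56 and pH = 14.00 - 1.56 = 12.44.

12.44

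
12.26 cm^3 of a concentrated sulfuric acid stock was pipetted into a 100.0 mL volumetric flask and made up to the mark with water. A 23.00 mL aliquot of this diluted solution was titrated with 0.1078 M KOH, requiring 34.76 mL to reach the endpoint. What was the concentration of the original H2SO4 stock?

0.664 M

n(KOH) = 0.1078 x 0.03476 = 0.003747 mol.
n(H2SO4) in the aliquot = 0.003747 x 1/2 = 0.001874 mol.
[diluted H2SO4] = 0.001874 / 0.02300 = 0.08146 M.
Dilution factor = 100.0/12.26 = 8.157, so [stock] = 0.08146 x 8.157 = 0.664 M.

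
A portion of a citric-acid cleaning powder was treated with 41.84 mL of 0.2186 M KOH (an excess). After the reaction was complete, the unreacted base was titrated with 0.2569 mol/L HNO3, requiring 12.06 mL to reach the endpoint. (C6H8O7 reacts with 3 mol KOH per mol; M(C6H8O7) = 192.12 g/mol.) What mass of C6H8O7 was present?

Total n(KOH) added = 0.2186 x 0.04184 = 0.009146 mol.
n(HNO3) used = 0.2569 x 0.01206 = 0.003098 mol, which equals the excess n(KOH).
So n(KOH) consumed by the sample = 0.009146 - 0.003098 = 0.006048 mol.
n(C6H8O7) = 0.006048 / 3 = 0.002016 mol.
mass = 0.002016 mol x 192.12 g/mol = 0.387 g.

0.387 g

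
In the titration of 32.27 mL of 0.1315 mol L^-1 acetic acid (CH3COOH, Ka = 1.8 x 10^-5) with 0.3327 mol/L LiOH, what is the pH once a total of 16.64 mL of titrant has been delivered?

12.42

n(acid) = 0.1315 x 0.03227 = 0.004244 mol; n(LiOH) added = 0.3327 x 0.01664 = 0.005536 mol.
Base is in excess by 0.005536 - 0.004244 = 0.001293 mol in a total volume of 0.04891 L.
[OH^-] = 0.001293/0.04891 = 0.02643 M, so pOH = 1.58 and pH = 14.00 - 1.58 = 12.42.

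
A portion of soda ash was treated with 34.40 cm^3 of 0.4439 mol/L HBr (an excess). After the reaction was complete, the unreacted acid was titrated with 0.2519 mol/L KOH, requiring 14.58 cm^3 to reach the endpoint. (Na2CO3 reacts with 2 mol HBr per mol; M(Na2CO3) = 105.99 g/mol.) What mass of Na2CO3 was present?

Total n(HBr) added = 0.4439 x 0.03440 = 0.01527 mol.
n(KOH) used = 0.2519 x 0.01458 = 0.003673 mol, which equals the excess n(HBr).
So n(HBr) consumed by the sample = 0.01527 - 0.003673 = 0.01160 mol.
n(Na2CO3) = 0.01160 / 2 = 0.005799 mol.
mass = 0.005799 mol x 105.99 g/mol = 0.615 g.

0.615 g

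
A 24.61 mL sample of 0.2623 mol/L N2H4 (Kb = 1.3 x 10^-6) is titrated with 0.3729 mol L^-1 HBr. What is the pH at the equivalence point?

n(N2H4) = 0.2623 x 0.02461 = 0.006455 mol; V(HBr) at equivalence = 0.006455/0.3729 = 0.01731 L.
At equivalence the base is fully converted to N2H5+; total volume = 0.04192 L, so [N2H5+] = 0.006455/0.04192 = 0.1540 M.
Ka(N2H5+) = Kw/Kb = 1.0e-14 / 1.3 x 10^-6 = 7.69e-9.
[H^+] = sqrt(Ka x [N2H5+]) = sqrt(7.69e-9 x 0.1540) = 3.44e-5 M.
pH = -log(3.44e-5) = 4.46.

4.46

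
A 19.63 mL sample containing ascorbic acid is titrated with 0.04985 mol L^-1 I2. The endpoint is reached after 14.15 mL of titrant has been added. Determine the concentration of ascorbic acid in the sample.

0.0359 M

n(I2) = 0.04985 x 0.01415 = 0.0007054 mol.
From the balanced equation, 1 mol I2 reacts with 1 mol ascorbic acid, so n(ascorbic acid) = 0.0007054 x 1/1 = 0.0007054 mol.
[ascorbic acid] = 0.0007054 / 0.01963 L = 0.0359 M.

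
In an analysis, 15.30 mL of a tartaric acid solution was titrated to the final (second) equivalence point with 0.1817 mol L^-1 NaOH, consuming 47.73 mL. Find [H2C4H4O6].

0.283 M

n(NaOH) = 0.1817 x 0.04773 = 0.008673 mol.
At the final (second) equivalence point, 2 mol OH^- react per mol H2C4H4O6, so n(H2C4H4O6) = 0.008673 / 2 = 0.004336 mol.
[H2C4H4O6] = 0.004336 / 0.01530 L = 0.283 M.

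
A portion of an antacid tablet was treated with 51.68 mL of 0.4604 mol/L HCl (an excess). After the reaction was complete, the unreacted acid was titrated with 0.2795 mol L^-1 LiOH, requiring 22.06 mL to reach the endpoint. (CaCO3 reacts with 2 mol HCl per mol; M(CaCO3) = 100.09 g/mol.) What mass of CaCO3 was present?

Total n(HCl) added = 0.4604 x 0.05168 = 0.02379 mol.
n(LiOH) used = 0.2795 x 0.02206 = 0.006166 mol, which equals the excess n(HCl).
So n(HCl) consumed by the sample = 0.02379 - 0.006166 = 0.01763 mol.
n(CaCO3) = 0.01763 / 2 = 0.008814 mol.
mass = 0.008814 mol x 100.09 g/mol = 0.882 g.

0.882 g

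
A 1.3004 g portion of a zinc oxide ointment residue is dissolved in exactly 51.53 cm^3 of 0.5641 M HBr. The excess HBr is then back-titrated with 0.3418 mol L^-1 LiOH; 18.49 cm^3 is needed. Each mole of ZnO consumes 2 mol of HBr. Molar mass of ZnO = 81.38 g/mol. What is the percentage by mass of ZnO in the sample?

Total n(HBr) added = 0.5641 x 0.05153 = 0.02907 mol.
n(LiOH) used = 0.3418 x 0.01849 = 0.006320 mol, which equals the excess n(HBr).
So n(HBr) consumed by the sample = 0.02907 - 0.006320 = 0.02275 mol.
n(ZnO) = 0.02275 / 2 = 0.01137 mol.
mass ZnO = 0.01137 x 81.38 = 0.9256 g, so %ZnO = 0.9256/1.3004 x 100 = 71.2%.

71.2%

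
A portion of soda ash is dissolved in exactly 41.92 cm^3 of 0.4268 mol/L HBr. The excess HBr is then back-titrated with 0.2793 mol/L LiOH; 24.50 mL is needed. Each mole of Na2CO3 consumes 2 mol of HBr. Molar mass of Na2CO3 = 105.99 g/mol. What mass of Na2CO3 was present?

0.586 g

Total n(HBr) added = 0.4268 x 0.04192 = 0.01789 mol.
n(LiOH) used = 0.2793 x 0.02450 = 0.006843 mol, which equals the excess n(HBr).
So n(HBr) consumed by the sample = 0.01789 - 0.006843 = 0.01105 mol.
n(Na2CO3) = 0.01105 / 2 = 0.005524 mol.
mass = 0.005524 mol x 105.99 g/mol = 0.586 g.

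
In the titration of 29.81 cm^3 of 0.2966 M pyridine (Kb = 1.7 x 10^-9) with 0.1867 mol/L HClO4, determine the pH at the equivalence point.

3.09

n(C5H5N) = 0.2966 x 0.02981 = 0.008842 mol; V(HClO4) at equivalence = 0.008842/0.1867 = 0.04736 L.
At equivalence the base is fully converted to C5H5NH+; total volume = 0.07717 L, so [C5H5NH+] = 0.008842/0.07717 = 0.1146 M.
Ka(C5H5NH+) = Kw/Kb = 1.0e-14 / 1.7 x 10^-9 = 5.88e-6.
[H^+] = sqrt(Ka x [C5H5NH+]) = sqrt(5.88e-6 x 0.1146) = 0.000821 M.
pH = -log(0.000821) = 3.09.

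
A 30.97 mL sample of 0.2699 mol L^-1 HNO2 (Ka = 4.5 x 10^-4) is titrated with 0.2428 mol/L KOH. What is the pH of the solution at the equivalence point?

8.23

n(HNO2) = 0.2699 x 0.03097 = 0.008359 mol; V(KOH) at equivalence = 0.008359/0.2428 = 0.03443 L.
At equivalence all the acid is converted to NO2-; total volume = 0.03097 + 0.03443 = 0.06540 L, so [NO2-] = 0.008359/0.06540 = 0.1278 M.
Kb = Kw/Ka = 1.0e-14 / 4.5 x 10^-4 = 2.22e-11.
[OH^-] = sqrt(Kb x [NO2-]) = sqrt(2.22e-11 x 0.1278) = 1.69e-6 M.
pOH = 5.77, so pH = 14.00 - 5.77 = 8.23.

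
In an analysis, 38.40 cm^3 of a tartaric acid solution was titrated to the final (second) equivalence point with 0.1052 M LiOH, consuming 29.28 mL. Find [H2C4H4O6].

n(LiOH) = 0.1052 x 0.02928 = 0.003080 mol.
At the final (second) equivalence point, 2 mol OH^- react per mol H2C4H4O6, so n(H2C4H4O6) = 0.003080 / 2 = 0.001540 mol.
[H2C4H4O6] = 0.001540 / 0.03840 L = 0.0401 M.

0.0401 M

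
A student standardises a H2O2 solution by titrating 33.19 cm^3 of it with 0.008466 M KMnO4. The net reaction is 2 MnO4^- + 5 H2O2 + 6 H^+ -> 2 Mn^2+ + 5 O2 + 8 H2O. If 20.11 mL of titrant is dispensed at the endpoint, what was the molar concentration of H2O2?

0.0128 M

n(KMnO4) = 0.008466 x 0.02011 = 0.0001703 mol.
From the balanced equation, 2 mol KMnO4 reacts with 5 mol H2O2, so n(H2O2) = 0.0001703 x 5/2 = 0.0004256 mol.
[H2O2] = 0.0004256 / 0.03319 L = 0.0128 M.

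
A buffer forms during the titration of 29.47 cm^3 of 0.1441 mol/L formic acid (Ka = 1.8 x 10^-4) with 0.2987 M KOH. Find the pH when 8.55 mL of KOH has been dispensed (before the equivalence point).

3.92

Initial n(HCOOH) = 0.1441 x 0.02947 = 0.004247 mol.
n(KOH) added = 0.2987 x 0.008550 = 0.002554 mol, converting that many moles of HCOOH to HCOO-.
Remaining n(HCOOH) = 0.001693 mol; n(HCOO-) = 0.002554 mol.
By Henderson-Hasselbalch, pH = pKa + log([A^-]/[HA]) = 3.74 + log(0.002554/0.001693) = 3.74 + (+0.18) = 3.92.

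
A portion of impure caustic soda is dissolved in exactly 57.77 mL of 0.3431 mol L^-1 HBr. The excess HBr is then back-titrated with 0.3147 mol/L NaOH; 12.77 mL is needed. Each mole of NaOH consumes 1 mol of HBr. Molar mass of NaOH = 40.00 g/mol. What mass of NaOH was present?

Total n(HBr) added = 0.3431 x 0.05777 = 0.01982 mol.
n(NaOH) used = 0.3147 x 0.01277 = 0.004019 mol, which equals the excess n(HBr).
So n(HBr) consumed by the sample = 0.01982 - 0.004019 = 0.01580 mol.
n(NaOH) = 0.01580 / 1 = 0.01580 mol.
mass = 0.01580 mol x 40.00 g/mol = 0.632 g.

0.632 g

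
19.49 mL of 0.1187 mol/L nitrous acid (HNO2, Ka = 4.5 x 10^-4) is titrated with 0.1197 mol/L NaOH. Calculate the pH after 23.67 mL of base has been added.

n(acid) = 0.1187 x 0.01949 = 0.002313 mol; n(NaOH) added = 0.1197 x 0.02367 = 0.002833 mol.
Base is in excess by 0.002833 - 0.002313 = 0.0005198 mol in a total volume of 0.04316 L.
[OH^-] = 0.0005198/0.04316 = 0.01204 M, so pOH = 1.92 and pH = 14.00 - 1.92 = 12.08.

12.08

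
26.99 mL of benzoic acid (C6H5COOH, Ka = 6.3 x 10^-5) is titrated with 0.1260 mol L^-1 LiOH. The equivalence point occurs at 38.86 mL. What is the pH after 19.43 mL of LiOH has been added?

4.20

19.43 mL is exactly half the equivalence volume (38.86/2), i.e. the half-equivalence point.
There, n(HA) = n(A^-), so pH = pKa = -log(6.3 x 10^-5) = 4.20.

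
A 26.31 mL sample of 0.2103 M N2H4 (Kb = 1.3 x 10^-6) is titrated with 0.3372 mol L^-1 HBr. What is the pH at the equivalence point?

n(N2H4) = 0.2103 x 0.02631 = 0.005533 mol; V(HBr) at equivalence = 0.005533/0.3372 = 0.01641 L.
At equivalence the base is fully converted to N2H5+; total volume = 0.04272 L, so [N2H5+] = 0.005533/0.04272 = 0.1295 M.
Ka(N2H5+) = Kw/Kb = 1.0e-14 / 1.3 x 10^-6 = 7.69e-9.
[H^+] = sqrt(Ka x [N2H5+]) = sqrt(7.69e-9 x 0.1295) = 3.16e-5 M.
pH = -log(3.16e-5) = 4.50.

4.50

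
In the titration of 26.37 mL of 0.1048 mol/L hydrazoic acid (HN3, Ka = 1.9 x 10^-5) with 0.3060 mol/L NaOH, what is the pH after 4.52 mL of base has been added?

4.72

Initial n(HN3) = 0.1048 x 0.02637 = 0.002764 mol.
n(NaOH) added = 0.3060 x 0.004520 = 0.001383 mol, converting that many moles of HN3 to N3-.
Remaining n(HN3) = 0.001380 mol; n(N3-) = 0.001383 mol.
By Henderson-Hasselbalch, pH = pKa + log([A^-]/[HA]) = 4.72 + log(0.001383/0.001380) = 4.72 + (+0.00) = 4.72.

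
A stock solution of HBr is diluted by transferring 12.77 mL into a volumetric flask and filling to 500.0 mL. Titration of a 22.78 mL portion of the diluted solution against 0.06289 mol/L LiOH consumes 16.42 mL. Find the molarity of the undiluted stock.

1.77 M

n(LiOH) = 0.06289 x 0.01642 = 0.001033 mol.
n(HBr) in the aliquot = 0.001033 mol.
[diluted HBr] = 0.001033 / 0.02278 = 0.04533 M.
Dilution factor = 500.0/12.77 = 39.15, so [stock] = 0.04533 x 39.15 = 1.77 M.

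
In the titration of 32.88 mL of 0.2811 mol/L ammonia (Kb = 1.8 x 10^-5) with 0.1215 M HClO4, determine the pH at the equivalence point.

5.16

n(NH3) = 0.2811 x 0.03288 = 0.009243 mol; V(HClO4) at equivalence = 0.009243/0.1215 = 0.07607 L.
At equivalence the base is fully converted to NH4+; total volume = 0.1090 L, so [NH4+] = 0.009243/0.1090 = 0.08483 M.
Ka(NH4+) = Kw/Kb = 1.0e-14 / 1.8 x 10^-5 = 5.56e-10.
[H^+] = sqrt(Ka x [NH4+]) = sqrt(5.56e-10 x 0.08483) = 6.87e-6 M.
pH = -log(6.87e-6) = 5.16.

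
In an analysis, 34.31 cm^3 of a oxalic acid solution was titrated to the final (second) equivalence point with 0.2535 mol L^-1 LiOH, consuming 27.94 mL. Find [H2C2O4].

n(LiOH) = 0.2535 x 0.02794 = 0.007083 mol.
At the final (second) equivalence point, 2 mol OH^- react per mol H2C2O4, so n(H2C2O4) = 0.007083 / 2 = 0.003541 mol.
[H2C2O4] = 0.003541 / 0.03431 L = 0.103 M.

0.103 M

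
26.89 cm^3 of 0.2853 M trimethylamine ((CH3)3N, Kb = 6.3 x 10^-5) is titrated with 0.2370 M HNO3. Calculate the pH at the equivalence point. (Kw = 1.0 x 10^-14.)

5.34

n((CH3)3N) = 0.2853 x 0.02689 = 0.007672 mol; V(HNO3) at equivalence = 0.007672/0.2370 = 0.03237 L.
At equivalence the base is fully converted to (CH3)3NH+; total volume = 0.05926 L, so [(CH3)3NH+] = 0.007672/0.05926 = 0.1295 M.
Ka((CH3)3NH+) = Kw/Kb = 1.0e-14 / 6.3 x 10^-5 = 1.59e-10.
[H^+] = sqrt(Ka x [(CH3)3NH+]) = sqrt(1.59e-10 x 0.1295) = 4.53e-6 M.
pH = -log(4.53e-6) = 5.34.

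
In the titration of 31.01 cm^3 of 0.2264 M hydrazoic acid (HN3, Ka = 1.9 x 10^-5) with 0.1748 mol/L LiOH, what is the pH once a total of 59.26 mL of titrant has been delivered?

n(acid) = 0.2264 x 0.03101 = 0.007021 mol; n(LiOH) added = 0.1748 x 0.05926 = 0.01036 mol.
Base is in excess by 0.01036 - 0.007021 = 0.003338 mol in a total volume of 0.09027 L.
[OH^-] = 0.003338/0.09027 = 0.03698 M, so pOH = 1.43 and pH = 14.00 - 1.43 = 12.57.

12.57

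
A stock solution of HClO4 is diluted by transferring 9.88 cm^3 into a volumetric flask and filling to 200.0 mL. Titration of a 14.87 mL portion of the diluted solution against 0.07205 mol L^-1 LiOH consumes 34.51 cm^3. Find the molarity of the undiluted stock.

3.38 M

n(LiOH) = 0.07205 x 0.03451 = 0.002486 mol.
n(HClO4) in the aliquot = 0.002486 mol.
[diluted HClO4] = 0.002486 / 0.01487 = 0.1672 M.
Dilution factor = 200.0/9.880 = 20.24, so [stock] = 0.1672 x 20.24 = 3.38 M.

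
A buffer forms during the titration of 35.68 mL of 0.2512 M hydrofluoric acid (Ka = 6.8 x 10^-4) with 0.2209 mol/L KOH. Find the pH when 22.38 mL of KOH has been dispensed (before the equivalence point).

Initial n(HF) = 0.2512 x 0.03568 = 0.008963 mol.
n(KOH) added = 0.2209 x 0.02238 = 0.004944 mol, converting that many moles of HF to F-.
Remaining n(HF) = 0.004019 mol; n(F-) = 0.004944 mol.
By Henderson-Hasselbalch, pH = pKa + log([A^-]/[HA]) = 3.17 + log(0.004944/0.004019) = 3.17 + (+0.09) = 3.26.

3.26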